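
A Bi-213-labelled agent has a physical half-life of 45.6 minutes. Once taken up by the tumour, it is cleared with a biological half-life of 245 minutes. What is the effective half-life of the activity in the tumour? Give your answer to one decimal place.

1/t_eff = 1/t_phys + 1/t_biol = 1/45.6 + 1/245 = 0.026011 per minute.
t_eff = 45.6 × 245 / (45.6 + 245) ≈ 38.445 minutes.

38.4 minutes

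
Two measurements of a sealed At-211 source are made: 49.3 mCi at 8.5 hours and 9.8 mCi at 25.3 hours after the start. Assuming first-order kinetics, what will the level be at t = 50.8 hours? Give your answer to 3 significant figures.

0.844 mCi

Over Δt = 25.3 − 8.5 = 16.8 hours, the level fell by a factor of 49.3/9.8 ≈ 5.0306.
n = log₂(5.0306) ≈ 2.3307 half-lives, so t½ = 16.8/2.3307 ≈ 7.208 hours.
From t = 25.3 to t = 50.8: 9.8 × (1/2)^((50.8−25.3)/7.208) ≈ 0.84385 mCi.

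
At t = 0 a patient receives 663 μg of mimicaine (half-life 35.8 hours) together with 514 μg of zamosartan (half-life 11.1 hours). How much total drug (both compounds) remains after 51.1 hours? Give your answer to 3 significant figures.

268 μg

mimicaine: 663 × (1/2)^(51.1/35.8) = 663 × (1/2)^1.4274 ≈ 246.51 μg.
zamosartan: 514 × (1/2)^(51.1/11.1) = 514 × (1/2)^4.6036 ≈ 21.142 μg.
Total = 246.51 + 21.142 ≈ 267.65 μg.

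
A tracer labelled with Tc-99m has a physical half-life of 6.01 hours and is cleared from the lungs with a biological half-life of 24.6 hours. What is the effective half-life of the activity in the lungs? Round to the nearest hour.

5 hours

1/t_eff = 1/t_phys + 1/t_biol = 1/6.01 + 1/24.6 = 0.20704 per hour.
t_eff = 6.01 × 24.6 / (6.01 + 24.6) ≈ 4.83 hours.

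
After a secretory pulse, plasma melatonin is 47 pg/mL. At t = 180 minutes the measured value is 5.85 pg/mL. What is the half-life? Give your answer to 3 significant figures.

A/A₀ = 5.85/47 ≈ 0.12447.
n = log₂(8.0342) ≈ 3.0062 half-lives elapsed in 180 minutes.
t½ = 180/3.0062 ≈ 59.877 minutes.

59.9 minutes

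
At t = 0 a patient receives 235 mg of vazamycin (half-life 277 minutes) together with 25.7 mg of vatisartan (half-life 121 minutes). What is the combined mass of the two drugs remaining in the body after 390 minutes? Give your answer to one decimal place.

91.3 mg

vazamycin: 235 × (1/2)^(390/277) = 235 × (1/2)^1.4079 ≈ 88.559 mg.
vatisartan: 25.7 × (1/2)^(390/121) = 25.7 × (1/2)^3.2231 ≈ 2.7521 mg.
Total = 88.559 + 2.7521 ≈ 91.312 mg.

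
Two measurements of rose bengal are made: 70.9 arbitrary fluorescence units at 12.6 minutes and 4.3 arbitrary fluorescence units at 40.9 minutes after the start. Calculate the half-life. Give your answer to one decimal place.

7.0 minutes

Over Δt = 40.9 − 12.6 = 28.3 minutes, the level fell by a factor of 70.9/4.3 ≈ 16.488.
n = log₂(16.488) ≈ 4.0434 half-lives, so t½ = 28.3/4.0434 ≈ 6.9991 minutes.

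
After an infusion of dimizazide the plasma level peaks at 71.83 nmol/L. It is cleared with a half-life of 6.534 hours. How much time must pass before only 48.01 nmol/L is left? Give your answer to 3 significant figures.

3.80 hours

Fraction remaining = 48.01/71.83 ≈ 0.66838.
n = log₂(71.83/48.01) = ln(1.4961)/ln 2 ≈ 0.58125 half-lives.
t = n × t½ = 0.58125 × 6.534 ≈ 3.7979 hours.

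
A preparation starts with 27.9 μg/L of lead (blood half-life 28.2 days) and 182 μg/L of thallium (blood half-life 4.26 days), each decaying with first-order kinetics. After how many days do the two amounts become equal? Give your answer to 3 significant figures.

Set 27.9·(1/2)^(t/28.2) = 182·(1/2)^(t/4.26).
Taking log₂: log₂(27.9/182) = t·(1/28.2 − 1/4.26).
log₂(0.1533) = -2.7056; 1/28.2 − 1/4.26 = -0.19928.
t = -2.7056 / -0.19928 ≈ 13.577 days.

13.6 days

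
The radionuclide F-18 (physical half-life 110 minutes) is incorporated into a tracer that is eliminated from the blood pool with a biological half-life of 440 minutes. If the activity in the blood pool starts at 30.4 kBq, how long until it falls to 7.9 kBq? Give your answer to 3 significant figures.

171 minutes

1/t_eff = 1/t_phys + 1/t_biol = 1/110 + 1/440 = 0.011364 per minute.
t_eff = 110 × 440 / (110 + 440) ≈ 88 minutes.
n = log₂(30.4/7.9) ≈ 1.9441; t = 1.9441 × 88 ≈ 171.08 minutes.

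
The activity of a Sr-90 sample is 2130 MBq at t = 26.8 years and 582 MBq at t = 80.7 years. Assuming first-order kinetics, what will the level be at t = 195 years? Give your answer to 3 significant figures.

Over Δt = 80.7 − 26.8 = 53.9 years, the level fell by a factor of 2130/582 ≈ 3.6598.
n = log₂(3.6598) ≈ 1.8718 half-lives, so t½ = 53.9/1.8718 ≈ 28.796 years.
From t = 80.7 to t = 195: 582 × (1/2)^((195−80.7)/28.796) ≈ 37.159 MBq.

37.2 MBq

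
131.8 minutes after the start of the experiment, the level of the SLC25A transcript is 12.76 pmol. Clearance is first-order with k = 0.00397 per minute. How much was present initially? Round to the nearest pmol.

22 pmol

t½ = ln 2 / k = 0.69315 / 0.00397 ≈ 174.6 minutes.
Number of half-lives elapsed: n = 131.8/174.6 ≈ 0.75488.
A₀ = A × 2^n = 12.76 × 2^0.75488 = 12.76 × 1.6875 ≈ 21.532 pmol.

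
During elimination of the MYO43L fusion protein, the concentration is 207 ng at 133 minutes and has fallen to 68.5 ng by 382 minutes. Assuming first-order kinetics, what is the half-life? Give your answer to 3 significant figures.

156 minutes

Over Δt = 382 − 133 = 249 minutes, the level fell by a factor of 207/68.5 ≈ 3.0219.
n = log₂(3.0219) ≈ 1.5955 half-lives, so t½ = 249/1.5955 ≈ 156.07 minutes.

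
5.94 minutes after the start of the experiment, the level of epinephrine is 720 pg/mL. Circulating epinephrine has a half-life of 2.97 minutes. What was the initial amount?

Number of half-lives elapsed: n = 5.94/2.97 ≈ 2.
A₀ = A × 2^n = 720 × 2^2 = 720 × 4 ≈ 2880 pg/mL.

2880 pg/mL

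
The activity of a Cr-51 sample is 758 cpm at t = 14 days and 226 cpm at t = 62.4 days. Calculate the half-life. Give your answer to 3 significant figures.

27.7 days

Over Δt = 62.4 − 14 = 48.4 days, the level fell by a factor of 758/226 ≈ 3.354.
n = log₂(3.354) ≈ 1.7459 half-lives, so t½ = 48.4/1.7459 ≈ 27.722 days.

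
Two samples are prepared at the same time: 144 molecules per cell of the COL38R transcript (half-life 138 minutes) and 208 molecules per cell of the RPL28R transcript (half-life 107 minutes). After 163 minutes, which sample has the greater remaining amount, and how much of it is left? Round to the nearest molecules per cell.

RPL28R transcript, 72 molecules per cell

COL38R transcript: 144 × (1/2)^1.1812 ≈ 63.504 molecules per cell.
RPL28R transcript: 208 × (1/2)^1.5234 ≈ 72.358 molecules per cell.
RPL28R transcript has more remaining, at ≈ 72.358 molecules per cell.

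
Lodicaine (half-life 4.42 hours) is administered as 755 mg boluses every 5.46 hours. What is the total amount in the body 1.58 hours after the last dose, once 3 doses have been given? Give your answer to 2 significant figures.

The 3 doses were given 12.5, 7.04, 1.58 hours ago.
Total = 755·(1/2)^(12.5/4.42) + 755·(1/2)^(7.04/4.42) + 755·(1/2)^(1.58/4.42)
      = 106.32 + 250.31 + 589.3 ≈ 945.93 mg.

950 mg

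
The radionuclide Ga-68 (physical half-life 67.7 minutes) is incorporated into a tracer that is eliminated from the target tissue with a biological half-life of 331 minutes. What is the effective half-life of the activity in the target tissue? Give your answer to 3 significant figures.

1/t_eff = 1/t_phys + 1/t_biol = 1/67.7 + 1/331 = 0.017792 per minute.
t_eff = 67.7 × 331 / (67.7 + 331) ≈ 56.204 minutes.

56.2 minutes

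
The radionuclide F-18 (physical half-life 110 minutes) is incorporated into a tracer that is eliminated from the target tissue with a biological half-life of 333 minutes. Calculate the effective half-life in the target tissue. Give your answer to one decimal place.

1/t_eff = 1/t_phys + 1/t_biol = 1/110 + 1/333 = 0.012094 per minute.
t_eff = 110 × 333 / (110 + 333) ≈ 82.686 minutes.

82.7 minutes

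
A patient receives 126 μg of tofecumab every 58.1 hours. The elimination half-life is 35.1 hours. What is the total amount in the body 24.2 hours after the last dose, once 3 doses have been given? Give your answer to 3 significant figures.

111 μg

The 3 doses were given 140.4, 82.3, 24.2 hours ago.
Total = 126·(1/2)^(140.4/35.1) + 126·(1/2)^(82.3/35.1) + 126·(1/2)^(24.2/35.1)
      = 7.875 + 24.805 + 78.131 ≈ 110.81 μg.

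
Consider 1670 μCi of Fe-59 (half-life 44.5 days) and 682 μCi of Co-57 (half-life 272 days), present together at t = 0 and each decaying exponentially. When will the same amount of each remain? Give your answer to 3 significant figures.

68.7 days

Set 1670·(1/2)^(t/44.5) = 682·(1/2)^(t/272).
Taking log₂: log₂(1670/682) = t·(1/44.5 − 1/272).
log₂(2.4487) = 1.292; 1/44.5 − 1/272 = 0.018795.
t = 1.292 / 0.018795 ≈ 68.74 days.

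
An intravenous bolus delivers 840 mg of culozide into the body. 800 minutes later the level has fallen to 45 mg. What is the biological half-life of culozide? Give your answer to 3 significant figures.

A/A₀ = 45/840 ≈ 0.053571.
n = log₂(18.667) ≈ 4.2224 half-lives elapsed in 800 minutes.
t½ = 800/4.2224 ≈ 189.47 minutes.

189 minutes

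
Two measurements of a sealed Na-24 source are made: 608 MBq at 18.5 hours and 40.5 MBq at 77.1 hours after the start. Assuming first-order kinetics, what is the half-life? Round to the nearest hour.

Over Δt = 77.1 − 18.5 = 58.6 hours, the level fell by a factor of 608/40.5 ≈ 15.012.
n = log₂(15.012) ≈ 3.9081 half-lives, so t½ = 58.6/3.9081 ≈ 14.995 hours.

15 hours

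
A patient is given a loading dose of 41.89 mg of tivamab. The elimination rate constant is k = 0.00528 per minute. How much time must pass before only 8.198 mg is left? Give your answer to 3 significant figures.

t½ = ln 2 / k = 0.69315 / 0.00528 ≈ 131.28 minutes.
Fraction remaining = 8.198/41.89 ≈ 0.1957.
n = log₂(41.89/8.198) = ln(5.1098)/ln 2 ≈ 2.3533 half-lives.
t = n × t½ = 2.3533 × 131.28 ≈ 308.93 minutes.

309 minutes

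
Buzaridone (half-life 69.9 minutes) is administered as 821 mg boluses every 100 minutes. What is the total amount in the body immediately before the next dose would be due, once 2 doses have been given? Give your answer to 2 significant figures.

The 2 doses were given 200, 100 minutes ago.
Total = 821·(1/2)^(200/69.9) + 821·(1/2)^(100/69.9)
      = 112.99 + 304.57 ≈ 417.56 mg.

420 mg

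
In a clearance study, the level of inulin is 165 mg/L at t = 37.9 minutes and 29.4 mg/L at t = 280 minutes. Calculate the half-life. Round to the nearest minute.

97 minutes

Over Δt = 280 − 37.9 = 242.1 minutes, the level fell by a factor of 165/29.4 ≈ 5.6122.
n = log₂(5.6122) ≈ 2.4886 half-lives, so t½ = 242.1/2.4886 ≈ 97.284 minutes.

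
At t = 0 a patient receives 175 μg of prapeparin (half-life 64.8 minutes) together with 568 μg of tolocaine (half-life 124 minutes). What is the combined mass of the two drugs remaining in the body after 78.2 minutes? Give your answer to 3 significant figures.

443 μg

prapeparin: 175 × (1/2)^(78.2/64.8) = 175 × (1/2)^1.2068 ≈ 75.816 μg.
tolocaine: 568 × (1/2)^(78.2/124) = 568 × (1/2)^0.63065 ≈ 366.86 μg.
Total = 75.816 + 366.86 ≈ 442.68 μg.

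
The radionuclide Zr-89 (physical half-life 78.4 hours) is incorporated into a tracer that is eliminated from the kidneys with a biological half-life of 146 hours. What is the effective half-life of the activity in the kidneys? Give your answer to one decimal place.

51.0 hours

1/t_eff = 1/t_phys + 1/t_biol = 1/78.4 + 1/146 = 0.019604 per hour.
t_eff = 78.4 × 146 / (78.4 + 146) ≈ 51.009 hours.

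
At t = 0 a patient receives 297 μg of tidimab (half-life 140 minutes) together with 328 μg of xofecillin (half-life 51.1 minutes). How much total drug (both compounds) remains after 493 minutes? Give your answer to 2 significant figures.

tidimab: 297 × (1/2)^(493/140) = 297 × (1/2)^3.5214 ≈ 25.864 μg.
xofecillin: 328 × (1/2)^(493/51.1) = 328 × (1/2)^9.6477 ≈ 0.4089 μg.
Total = 25.864 + 0.4089 ≈ 26.273 μg.

26 μg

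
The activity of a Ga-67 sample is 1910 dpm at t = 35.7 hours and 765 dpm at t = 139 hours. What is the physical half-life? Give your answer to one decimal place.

Over Δt = 139 − 35.7 = 103.3 hours, the level fell by a factor of 1910/765 ≈ 2.4967.
n = log₂(2.4967) ≈ 1.32 half-lives, so t½ = 103.3/1.32 ≈ 78.255 hours.

78.3 hours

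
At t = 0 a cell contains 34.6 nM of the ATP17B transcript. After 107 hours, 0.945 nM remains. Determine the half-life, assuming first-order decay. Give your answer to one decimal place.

20.6 hours

A/A₀ = 0.945/34.6 ≈ 0.027312.
n = log₂(36.614) ≈ 5.1943 half-lives elapsed in 107 hours.
t½ = 107/5.1943 ≈ 20.599 hours.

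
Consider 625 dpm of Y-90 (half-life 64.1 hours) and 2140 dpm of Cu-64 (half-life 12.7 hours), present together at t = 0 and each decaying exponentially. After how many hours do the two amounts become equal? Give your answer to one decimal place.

Set 625·(1/2)^(t/64.1) = 2140·(1/2)^(t/12.7).
Taking log₂: log₂(625/2140) = t·(1/64.1 − 1/12.7).
log₂(0.29206) = -1.7757; 1/64.1 − 1/12.7 = -0.06314.
t = -1.7757 / -0.06314 ≈ 28.123 hours.

28.1 hours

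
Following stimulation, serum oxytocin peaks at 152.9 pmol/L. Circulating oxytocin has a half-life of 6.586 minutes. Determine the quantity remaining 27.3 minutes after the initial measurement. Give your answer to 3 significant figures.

Number of half-lives: n = 27.3/6.586 ≈ 4.1452.
Remaining = 152.9 × (1/2)^4.1452 = 152.9 × 0.056518 ≈ 8.6415 pmol/L.

8.64 pmol/L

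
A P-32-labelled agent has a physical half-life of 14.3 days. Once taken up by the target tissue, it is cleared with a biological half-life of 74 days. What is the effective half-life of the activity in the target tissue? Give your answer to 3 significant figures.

1/t_eff = 1/t_phys + 1/t_biol = 1/14.3 + 1/74 = 0.083444 per day.
t_eff = 14.3 × 74 / (14.3 + 74) ≈ 11.984 days.

12.0 days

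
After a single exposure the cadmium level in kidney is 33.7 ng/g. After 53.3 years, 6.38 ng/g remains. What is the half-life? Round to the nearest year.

A/A₀ = 6.38/33.7 ≈ 0.18932.
n = log₂(5.2821) ≈ 2.4011 half-lives elapsed in 53.3 years.
t½ = 53.3/2.4011 ≈ 22.198 years.

22 years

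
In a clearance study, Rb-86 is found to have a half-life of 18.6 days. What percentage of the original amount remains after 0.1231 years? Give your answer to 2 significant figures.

0.1231 years = 44.9315 days.
n = 44.9315/18.6 ≈ 2.4157 half-lives.
Fraction remaining = (1/2)^2.4157 ≈ 0.18742, i.e. 18.742%.

19%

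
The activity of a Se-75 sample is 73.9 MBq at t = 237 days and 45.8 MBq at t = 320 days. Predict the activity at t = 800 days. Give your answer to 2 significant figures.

Over Δt = 320 − 237 = 83 days, the level fell by a factor of 73.9/45.8 ≈ 1.6135.
n = log₂(1.6135) ≈ 0.69023 half-lives, so t½ = 83/0.69023 ≈ 120.25 days.
From t = 320 to t = 800: 45.8 × (1/2)^((800−320)/120.25) ≈ 2.8791 MBq.

2.9 MBq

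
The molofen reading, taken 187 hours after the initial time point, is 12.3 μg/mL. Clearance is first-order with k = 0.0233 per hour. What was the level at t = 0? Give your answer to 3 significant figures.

t½ = ln 2 / k = 0.69315 / 0.0233 ≈ 29.749 hours.
Number of half-lives elapsed: n = 187/29.749 ≈ 6.286.
A₀ = A × 2^n = 12.3 × 2^6.286 = 12.3 × 78.031 ≈ 959.78 μg/mL.

960 μg/mL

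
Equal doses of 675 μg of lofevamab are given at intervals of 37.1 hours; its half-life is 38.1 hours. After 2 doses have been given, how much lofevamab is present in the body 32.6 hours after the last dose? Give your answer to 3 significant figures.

563 μg

The 2 doses were given 69.7, 32.6 hours ago.
Total = 675·(1/2)^(69.7/38.1) + 675·(1/2)^(32.6/38.1)
      = 189.93 + 373.02 ≈ 562.95 μg.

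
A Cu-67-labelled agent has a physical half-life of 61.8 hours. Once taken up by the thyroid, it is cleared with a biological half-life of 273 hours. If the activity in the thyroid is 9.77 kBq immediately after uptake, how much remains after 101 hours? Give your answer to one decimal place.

1/t_eff = 1/t_phys + 1/t_biol = 1/61.8 + 1/273 = 0.019844 per hour.
t_eff = 61.8 × 273 / (61.8 + 273) ≈ 50.392 hours.
Remaining = 9.77 × (1/2)^(101/50.392) = 9.77 × (1/2)^2.0043 ≈ 2.4353 kBq.

2.4 kBq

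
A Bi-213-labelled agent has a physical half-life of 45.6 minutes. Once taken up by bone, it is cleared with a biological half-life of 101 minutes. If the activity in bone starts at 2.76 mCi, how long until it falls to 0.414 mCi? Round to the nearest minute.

86 minutes

1/t_eff = 1/t_phys + 1/t_biol = 1/45.6 + 1/101 = 0.031831 per minute.
t_eff = 45.6 × 101 / (45.6 + 101) ≈ 31.416 minutes.
n = log₂(2.76/0.414) ≈ 2.737; t = 2.737 × 31.416 ≈ 85.985 minutes.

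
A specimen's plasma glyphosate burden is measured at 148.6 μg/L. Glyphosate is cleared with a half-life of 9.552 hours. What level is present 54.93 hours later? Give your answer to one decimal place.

2.8 μg/L

Number of half-lives: n = 54.93/9.552 ≈ 5.7506.
Remaining = 148.6 × (1/2)^5.7506 = 148.6 × 0.018573 ≈ 2.76 μg/L.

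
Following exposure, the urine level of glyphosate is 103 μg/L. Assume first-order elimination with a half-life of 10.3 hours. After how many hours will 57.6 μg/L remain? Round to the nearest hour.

9 hours

Fraction remaining = 57.6/103 ≈ 0.55922.
n = log₂(103/57.6) = ln(1.7882)/ln 2 ≈ 0.8385 half-lives.
t = n × t½ = 0.8385 × 10.3 ≈ 8.6366 hours.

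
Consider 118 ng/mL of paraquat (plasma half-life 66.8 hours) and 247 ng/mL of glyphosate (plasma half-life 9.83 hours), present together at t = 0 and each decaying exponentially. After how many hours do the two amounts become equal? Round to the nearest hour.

Set 118·(1/2)^(t/66.8) = 247·(1/2)^(t/9.83).
Taking log₂: log₂(118/247) = t·(1/66.8 − 1/9.83).
log₂(0.47773) = -1.0657; 1/66.8 − 1/9.83 = -0.086759.
t = -1.0657 / -0.086759 ≈ 12.284 hours.

12 hours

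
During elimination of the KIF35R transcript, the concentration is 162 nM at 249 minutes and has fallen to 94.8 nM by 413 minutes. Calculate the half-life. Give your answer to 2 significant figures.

Over Δt = 413 − 249 = 164 minutes, the level fell by a factor of 162/94.8 ≈ 1.7089.
n = log₂(1.7089) ≈ 0.77303 half-lives, so t½ = 164/0.77303 ≈ 212.15 minutes.

210 minutes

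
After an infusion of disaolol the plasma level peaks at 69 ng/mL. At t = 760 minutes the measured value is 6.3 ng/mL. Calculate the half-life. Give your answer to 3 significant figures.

A/A₀ = 6.3/69 ≈ 0.091304.
n = log₂(10.952) ≈ 3.4532 half-lives elapsed in 760 minutes.
t½ = 760/3.4532 ≈ 220.09 minutes.

220 minutes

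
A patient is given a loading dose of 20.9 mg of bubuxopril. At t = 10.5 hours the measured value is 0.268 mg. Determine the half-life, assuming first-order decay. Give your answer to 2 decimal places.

A/A₀ = 0.268/20.9 ≈ 0.012823.
n = log₂(77.985) ≈ 6.2851 half-lives elapsed in 10.5 hours.
t½ = 10.5/6.2851 ≈ 1.6706 hours.

1.67 hours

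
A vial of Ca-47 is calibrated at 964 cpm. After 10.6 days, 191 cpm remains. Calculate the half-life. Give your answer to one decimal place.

4.5 days

A/A₀ = 191/964 ≈ 0.19813.
n = log₂(5.0471) ≈ 2.3355 half-lives elapsed in 10.6 days.
t½ = 10.6/2.3355 ≈ 4.5387 days.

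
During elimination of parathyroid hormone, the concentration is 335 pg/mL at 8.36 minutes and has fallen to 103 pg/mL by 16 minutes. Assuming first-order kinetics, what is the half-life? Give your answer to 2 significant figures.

Over Δt = 16 − 8.36 = 7.64 minutes, the level fell by a factor of 335/103 ≈ 3.2524.
n = log₂(3.2524) ≈ 1.7015 half-lives, so t½ = 7.64/1.7015 ≈ 4.4901 minutes.

4.5 minutes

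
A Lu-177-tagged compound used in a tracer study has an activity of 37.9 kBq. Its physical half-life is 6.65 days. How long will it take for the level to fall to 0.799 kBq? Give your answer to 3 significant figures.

37.0 days

Fraction remaining = 0.799/37.9 ≈ 0.021082.
n = log₂(37.9/0.799) = ln(47.434)/ln 2 ≈ 5.5679 half-lives.
t = n × t½ = 5.5679 × 6.65 ≈ 37.026 days.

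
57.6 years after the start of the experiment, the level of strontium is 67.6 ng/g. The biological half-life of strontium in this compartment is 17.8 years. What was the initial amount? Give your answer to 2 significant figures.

Number of half-lives elapsed: n = 57.6/17.8 ≈ 3.236.
A₀ = A × 2^n = 67.6 × 2^3.236 = 67.6 × 9.4215 ≈ 636.89 ng/g.

640 ng/g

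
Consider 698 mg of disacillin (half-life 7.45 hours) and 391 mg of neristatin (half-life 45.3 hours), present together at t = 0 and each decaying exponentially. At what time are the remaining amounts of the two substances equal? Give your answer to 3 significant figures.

7.45 hours

Set 698·(1/2)^(t/7.45) = 391·(1/2)^(t/45.3).
Taking log₂: log₂(698/391) = t·(1/7.45 − 1/45.3).
log₂(1.7852) = 0.83606; 1/7.45 − 1/45.3 = 0.11215.
t = 0.83606 / 0.11215 ≈ 7.4546 hours.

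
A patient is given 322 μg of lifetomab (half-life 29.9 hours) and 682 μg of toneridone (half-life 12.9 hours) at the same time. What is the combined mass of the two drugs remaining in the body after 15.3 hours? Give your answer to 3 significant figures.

lifetomab: 322 × (1/2)^(15.3/29.9) = 322 × (1/2)^0.51171 ≈ 225.85 μg.
toneridone: 682 × (1/2)^(15.3/12.9) = 682 × (1/2)^1.186 ≈ 299.74 μg.
Total = 225.85 + 299.74 ≈ 525.59 μg.

526 μg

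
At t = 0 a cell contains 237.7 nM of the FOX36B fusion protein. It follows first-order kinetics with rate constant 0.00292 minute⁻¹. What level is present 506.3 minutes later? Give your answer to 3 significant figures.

t½ = ln 2 / k = 0.69315 / 0.00292 ≈ 237.38 minutes.
Number of half-lives: n = 506.3/237.38 ≈ 2.1329.
Remaining = 237.7 × (1/2)^2.1329 = 237.7 × 0.228 ≈ 54.196 nM.

54.2 nM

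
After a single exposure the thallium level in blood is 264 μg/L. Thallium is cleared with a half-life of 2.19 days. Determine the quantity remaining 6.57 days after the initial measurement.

Elapsed time is 3 half-lives (6.57/2.19).
Each half-life halves the amount: 264 × (1/2)^3 = 264/8 = 33 μg/L.

33 μg/L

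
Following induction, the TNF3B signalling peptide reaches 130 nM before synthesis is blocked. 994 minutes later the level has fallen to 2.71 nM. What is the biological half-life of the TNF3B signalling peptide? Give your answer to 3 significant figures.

178 minutes

A/A₀ = 2.71/130 ≈ 0.020846.
n = log₂(47.97) ≈ 5.5841 half-lives elapsed in 994 minutes.
t½ = 994/5.5841 ≈ 178.01 minutes.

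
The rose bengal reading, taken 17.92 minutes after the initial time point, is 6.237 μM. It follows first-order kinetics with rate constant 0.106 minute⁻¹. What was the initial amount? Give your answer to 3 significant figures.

41.7 μM

t½ = ln 2 / λ = 0.69315 / 0.106 ≈ 6.5391 minutes.
Number of half-lives elapsed: n = 17.92/6.5391 ≈ 2.7404.
A₀ = A × 2^n = 6.237 × 2^2.7404 = 6.237 × 6.6827 ≈ 41.68 μM.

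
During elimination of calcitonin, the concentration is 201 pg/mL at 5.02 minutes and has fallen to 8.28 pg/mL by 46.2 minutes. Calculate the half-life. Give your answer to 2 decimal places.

Over Δt = 46.2 − 5.02 = 41.18 minutes, the level fell by a factor of 201/8.28 ≈ 24.275.
n = log₂(24.275) ≈ 4.6014 half-lives, so t½ = 41.18/4.6014 ≈ 8.9494 minutes.

8.95 minutes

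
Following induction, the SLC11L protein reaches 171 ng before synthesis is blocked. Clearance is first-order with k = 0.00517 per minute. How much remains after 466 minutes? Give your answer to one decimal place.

15.4 ng

t½ = ln 2 / k = 0.69315 / 0.00517 ≈ 134.07 minutes.
Number of half-lives: n = 466/134.07 ≈ 3.4758.
Remaining = 171 × (1/2)^3.4758 = 171 × 0.089885 ≈ 15.37 ng.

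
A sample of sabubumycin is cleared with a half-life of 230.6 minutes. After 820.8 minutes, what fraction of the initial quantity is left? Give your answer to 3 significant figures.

0.0848

n = 820.8/230.6 ≈ 3.5594 half-lives.
Fraction remaining = (1/2)^3.5594 ≈ 0.084822.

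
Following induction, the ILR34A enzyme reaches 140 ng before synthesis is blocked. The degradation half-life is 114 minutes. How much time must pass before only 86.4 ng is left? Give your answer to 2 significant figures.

Fraction remaining = 86.4/140 ≈ 0.61714.
n = log₂(140/86.4) = ln(1.6204)/ln 2 ≈ 0.69632 half-lives.
t = n × t½ = 0.69632 × 114 ≈ 79.381 minutes.

79 minutes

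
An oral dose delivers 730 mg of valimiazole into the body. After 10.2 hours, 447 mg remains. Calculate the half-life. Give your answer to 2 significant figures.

14 hours

A/A₀ = 447/730 ≈ 0.61233.
n = log₂(1.6331) ≈ 0.70762 half-lives elapsed in 10.2 hours.
t½ = 10.2/0.70762 ≈ 14.414 hours.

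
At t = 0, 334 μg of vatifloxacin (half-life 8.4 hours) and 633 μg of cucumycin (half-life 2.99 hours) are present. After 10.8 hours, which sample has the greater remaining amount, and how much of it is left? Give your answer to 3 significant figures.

vatifloxacin: 334 × (1/2)^1.2857 ≈ 137 μg.
cucumycin: 633 × (1/2)^3.612 ≈ 51.769 μg.
Vatifloxacin has more remaining, at ≈ 137 μg.

vatifloxacin, 137 μg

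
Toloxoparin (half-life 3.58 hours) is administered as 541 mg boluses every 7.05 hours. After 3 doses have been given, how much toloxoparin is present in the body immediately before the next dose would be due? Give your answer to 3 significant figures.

182 mg

The 3 doses were given 21.15, 14.1, 7.05 hours ago.
Total = 541·(1/2)^(21.15/3.58) + 541·(1/2)^(14.1/3.58) + 541·(1/2)^(7.05/3.58)
      = 9.0109 + 35.284 + 138.16 ≈ 182.46 mg.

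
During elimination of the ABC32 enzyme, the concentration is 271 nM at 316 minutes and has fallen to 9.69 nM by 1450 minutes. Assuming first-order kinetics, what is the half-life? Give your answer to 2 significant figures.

Over Δt = 1450 − 316 = 1134 minutes, the level fell by a factor of 271/9.69 ≈ 27.967.
n = log₂(27.967) ≈ 4.8057 half-lives, so t½ = 1134/4.8057 ≈ 235.97 minutes.

240 minutes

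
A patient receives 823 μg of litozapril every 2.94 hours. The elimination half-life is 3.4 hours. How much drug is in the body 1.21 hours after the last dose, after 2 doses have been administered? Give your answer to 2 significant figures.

1000 μg

The 2 doses were given 4.15, 1.21 hours ago.
Total = 823·(1/2)^(4.15/3.4) + 823·(1/2)^(1.21/3.4)
      = 353.16 + 643.09 ≈ 996.24 μg.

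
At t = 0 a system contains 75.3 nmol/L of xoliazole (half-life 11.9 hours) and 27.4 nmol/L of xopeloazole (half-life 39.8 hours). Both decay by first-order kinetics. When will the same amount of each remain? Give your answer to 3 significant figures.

24.8 hours

Set 75.3·(1/2)^(t/11.9) = 27.4·(1/2)^(t/39.8).
Taking log₂: log₂(75.3/27.4) = t·(1/11.9 − 1/39.8).
log₂(2.7482) = 1.4585; 1/11.9 − 1/39.8 = 0.058908.
t = 1.4585 / 0.058908 ≈ 24.759 hours.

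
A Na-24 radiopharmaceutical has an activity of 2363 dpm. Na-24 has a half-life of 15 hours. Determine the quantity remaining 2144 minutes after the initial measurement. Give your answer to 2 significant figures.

450 dpm

Convert the elapsed time: 2144 minutes = 35.7333 hours.
Number of half-lives: n = 35.7333/15 ≈ 2.3822.
Remaining = 2363 × (1/2)^2.3822 = 2363 × 0.19181 ≈ 453.26 dpm.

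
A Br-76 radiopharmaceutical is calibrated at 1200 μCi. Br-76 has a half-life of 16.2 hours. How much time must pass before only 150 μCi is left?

48.6 hours

150/1200 = 1/8, so 3 half-lives have elapsed.
t = 3 × 16.2 = 48.6 hours.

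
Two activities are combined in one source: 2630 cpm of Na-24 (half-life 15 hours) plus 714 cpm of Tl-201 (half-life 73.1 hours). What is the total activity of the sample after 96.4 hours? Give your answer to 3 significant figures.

Na-24: 2630 × (1/2)^(96.4/15) = 2630 × (1/2)^6.4267 ≈ 30.573 cpm.
Tl-201: 714 × (1/2)^(96.4/73.1) = 714 × (1/2)^1.3187 ≈ 286.23 cpm.
Total = 30.573 + 286.23 ≈ 316.8 cpm.

317 cpm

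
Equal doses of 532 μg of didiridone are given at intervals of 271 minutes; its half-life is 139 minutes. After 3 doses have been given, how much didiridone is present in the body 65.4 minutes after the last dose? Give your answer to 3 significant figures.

The 3 doses were given 607.4, 336.4, 65.4 minutes ago.
Total = 532·(1/2)^(607.4/139) + 532·(1/2)^(336.4/139) + 532·(1/2)^(65.4/139)
      = 25.732 + 99.398 + 383.95 ≈ 509.08 μg.

509 μg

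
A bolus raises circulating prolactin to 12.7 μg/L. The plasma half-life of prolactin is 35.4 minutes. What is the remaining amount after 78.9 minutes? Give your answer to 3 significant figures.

Number of half-lives: n = 78.9/35.4 ≈ 2.2288.
Remaining = 12.7 × (1/2)^2.2288 = 12.7 × 0.21333 ≈ 2.7093 μg/L.

2.71 μg/L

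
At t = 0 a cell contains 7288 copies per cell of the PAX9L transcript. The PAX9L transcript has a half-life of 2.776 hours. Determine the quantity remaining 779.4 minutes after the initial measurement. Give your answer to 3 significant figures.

Convert the elapsed time: 779.4 minutes = 12.99 hours.
Number of half-lives: n = 12.99/2.776 ≈ 4.6794.
Remaining = 7288 × (1/2)^4.6794 = 7288 × 0.039027 ≈ 284.43 copies per cell.

284 copies per cell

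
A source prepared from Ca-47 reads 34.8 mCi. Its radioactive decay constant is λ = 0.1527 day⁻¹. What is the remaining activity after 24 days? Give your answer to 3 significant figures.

0.891 mCi

t½ = ln 2 / λ = 0.69315 / 0.1527 ≈ 4.5393 days.
Number of half-lives: n = 24/4.5393 ≈ 5.2872.
Remaining = 34.8 × (1/2)^5.2872 = 34.8 × 0.025609 ≈ 0.8912 mCi.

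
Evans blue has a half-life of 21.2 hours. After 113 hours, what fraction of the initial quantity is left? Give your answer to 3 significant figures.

0.0249

n = 113/21.2 ≈ 5.3302 half-lives.
Fraction remaining = (1/2)^5.3302 ≈ 0.024857.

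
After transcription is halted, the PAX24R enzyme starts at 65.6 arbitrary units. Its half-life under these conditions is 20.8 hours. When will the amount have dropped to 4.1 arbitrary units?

4.1/65.6 = 1/16, so 4 half-lives have elapsed.
t = 4 × 20.8 = 83.2 hours.

83.2 hours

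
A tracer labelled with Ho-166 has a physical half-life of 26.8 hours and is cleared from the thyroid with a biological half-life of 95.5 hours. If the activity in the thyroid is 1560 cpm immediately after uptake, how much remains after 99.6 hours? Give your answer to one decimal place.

1/t_eff = 1/t_phys + 1/t_biol = 1/26.8 + 1/95.5 = 0.047785 per hour.
t_eff = 26.8 × 95.5 / (26.8 + 95.5) ≈ 20.927 hours.
Remaining = 1560 × (1/2)^(99.6/20.927) = 1560 × (1/2)^4.7593 ≈ 57.599 cpm.

57.6 cpm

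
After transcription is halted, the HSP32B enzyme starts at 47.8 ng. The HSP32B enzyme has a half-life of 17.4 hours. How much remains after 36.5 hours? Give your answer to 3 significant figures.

11.2 ng

Number of half-lives: n = 36.5/17.4 ≈ 2.0977.
Remaining = 47.8 × (1/2)^2.0977 = 47.8 × 0.23363 ≈ 11.168 ng.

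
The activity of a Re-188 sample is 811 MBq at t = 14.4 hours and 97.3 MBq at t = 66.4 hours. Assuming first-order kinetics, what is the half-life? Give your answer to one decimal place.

Over Δt = 66.4 − 14.4 = 52 hours, the level fell by a factor of 811/97.3 ≈ 8.335.
n = log₂(8.335) ≈ 3.0592 half-lives, so t½ = 52/3.0592 ≈ 16.998 hours.

17.0 hours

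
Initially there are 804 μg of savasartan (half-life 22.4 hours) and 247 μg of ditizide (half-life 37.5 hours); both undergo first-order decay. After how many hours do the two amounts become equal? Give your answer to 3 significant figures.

94.7 hours

Set 804·(1/2)^(t/22.4) = 247·(1/2)^(t/37.5).
Taking log₂: log₂(804/247) = t·(1/22.4 − 1/37.5).
log₂(3.2551) = 1.7027; 1/22.4 − 1/37.5 = 0.017976.
t = 1.7027 / 0.017976 ≈ 94.719 hours.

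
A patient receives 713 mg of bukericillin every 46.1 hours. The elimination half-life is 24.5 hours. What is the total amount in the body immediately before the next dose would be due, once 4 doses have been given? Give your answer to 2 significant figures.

260 mg

The 4 doses were given 184.4, 138.3, 92.2, 46.1 hours ago.
Total = 713·(1/2)^(184.4/24.5) + 713·(1/2)^(138.3/24.5) + 713·(1/2)^(92.2/24.5) + 713·(1/2)^(46.1/24.5)
      = 3.867 + 14.25 + 52.509 + 193.49 ≈ 264.12 mg.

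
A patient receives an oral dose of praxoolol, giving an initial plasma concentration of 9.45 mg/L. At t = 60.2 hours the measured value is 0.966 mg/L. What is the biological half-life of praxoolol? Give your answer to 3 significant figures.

18.3 hours

A/A₀ = 0.966/9.45 ≈ 0.10222.
n = log₂(9.7826) ≈ 3.2902 half-lives elapsed in 60.2 hours.
t½ = 60.2/3.2902 ≈ 18.297 hours.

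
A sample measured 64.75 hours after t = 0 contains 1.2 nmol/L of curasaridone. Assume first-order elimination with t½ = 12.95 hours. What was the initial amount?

Number of half-lives elapsed: n = 64.75/12.95 ≈ 5.
A₀ = A × 2^n = 1.2 × 2^5 = 1.2 × 32 ≈ 38.4 nmol/L.

38.4 nmol/L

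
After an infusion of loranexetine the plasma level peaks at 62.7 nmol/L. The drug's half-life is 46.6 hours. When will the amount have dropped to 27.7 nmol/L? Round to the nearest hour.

Fraction remaining = 27.7/62.7 ≈ 0.44179.
n = log₂(62.7/27.7) = ln(2.2635)/ln 2 ≈ 1.1786 half-lives.
t = n × t½ = 1.1786 × 46.6 ≈ 54.922 hours.

55 hours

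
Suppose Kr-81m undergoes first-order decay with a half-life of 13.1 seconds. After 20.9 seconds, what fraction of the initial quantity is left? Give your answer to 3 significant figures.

0.331

n = 20.9/13.1 ≈ 1.5954 half-lives.
Fraction remaining = (1/2)^1.5954 ≈ 0.33093.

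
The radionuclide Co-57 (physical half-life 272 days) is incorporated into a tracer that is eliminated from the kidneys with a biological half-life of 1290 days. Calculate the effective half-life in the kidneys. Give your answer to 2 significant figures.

1/t_eff = 1/t_phys + 1/t_biol = 1/272 + 1/1290 = 0.0044517 per day.
t_eff = 272 × 1290 / (272 + 1290) ≈ 224.64 days.

220 days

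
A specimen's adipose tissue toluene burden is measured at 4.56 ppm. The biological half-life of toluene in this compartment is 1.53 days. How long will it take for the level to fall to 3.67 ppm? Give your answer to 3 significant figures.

Fraction remaining = 3.67/4.56 ≈ 0.80482.
n = log₂(4.56/3.67) = ln(1.2425)/ln 2 ≈ 0.31325 half-lives.
t = n × t½ = 0.31325 × 1.53 ≈ 0.47928 days.

0.479 days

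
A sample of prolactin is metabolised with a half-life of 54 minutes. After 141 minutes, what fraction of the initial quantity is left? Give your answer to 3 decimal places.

0.164

n = 141/54 ≈ 2.6111 half-lives.
Fraction remaining = (1/2)^2.6111 ≈ 0.16367.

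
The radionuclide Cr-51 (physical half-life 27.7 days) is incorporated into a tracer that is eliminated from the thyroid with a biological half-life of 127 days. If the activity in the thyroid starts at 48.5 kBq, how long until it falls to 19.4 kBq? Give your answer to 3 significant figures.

30.1 days

1/t_eff = 1/t_phys + 1/t_biol = 1/27.7 + 1/127 = 0.043975 per day.
t_eff = 27.7 × 127 / (27.7 + 127) ≈ 22.74 days.
n = log₂(48.5/19.4) ≈ 1.3219; t = 1.3219 × 22.74 ≈ 30.061 days.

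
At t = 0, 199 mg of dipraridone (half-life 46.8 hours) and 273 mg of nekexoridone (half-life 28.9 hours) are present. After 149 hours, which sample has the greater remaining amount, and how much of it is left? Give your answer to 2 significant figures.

dipraridone: 199 × (1/2)^3.1838 ≈ 21.9 mg.
nekexoridone: 273 × (1/2)^5.1557 ≈ 7.6584 mg.
Dipraridone has more remaining, at ≈ 21.9 mg.

dipraridone, 22 mg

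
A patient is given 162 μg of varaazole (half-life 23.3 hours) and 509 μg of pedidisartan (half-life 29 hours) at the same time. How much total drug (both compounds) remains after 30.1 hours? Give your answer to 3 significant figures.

varaazole: 162 × (1/2)^(30.1/23.3) = 162 × (1/2)^1.2918 ≈ 66.165 μg.
pedidisartan: 509 × (1/2)^(30.1/29) = 509 × (1/2)^1.0379 ≈ 247.9 μg.
Total = 66.165 + 247.9 ≈ 314.06 μg.

314 μg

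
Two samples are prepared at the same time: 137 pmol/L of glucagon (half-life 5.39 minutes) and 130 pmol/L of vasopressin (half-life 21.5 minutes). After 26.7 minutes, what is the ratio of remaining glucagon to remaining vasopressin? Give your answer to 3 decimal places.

0.080

glucagon: 137 × (1/2)^(26.7/5.39) = 137 × (1/2)^4.9536 ≈ 4.4211 pmol/L.
vasopressin: 130 × (1/2)^(26.7/21.5) = 130 × (1/2)^1.2419 ≈ 54.968 pmol/L.
Ratio ≈ 4.4211 / 54.968 ≈ 0.080432.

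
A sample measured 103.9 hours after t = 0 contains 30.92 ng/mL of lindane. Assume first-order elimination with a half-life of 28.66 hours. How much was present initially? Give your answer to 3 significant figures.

382 ng/mL

Number of half-lives elapsed: n = 103.9/28.66 ≈ 3.6253.
A₀ = A × 2^n = 30.92 × 2^3.6253 = 30.92 × 12.34 ≈ 381.55 ng/mL.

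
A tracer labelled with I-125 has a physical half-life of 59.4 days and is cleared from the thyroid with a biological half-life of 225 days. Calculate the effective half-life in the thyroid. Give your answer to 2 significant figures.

1/t_eff = 1/t_phys + 1/t_biol = 1/59.4 + 1/225 = 0.021279 per day.
t_eff = 59.4 × 225 / (59.4 + 225) ≈ 46.994 days.

47 days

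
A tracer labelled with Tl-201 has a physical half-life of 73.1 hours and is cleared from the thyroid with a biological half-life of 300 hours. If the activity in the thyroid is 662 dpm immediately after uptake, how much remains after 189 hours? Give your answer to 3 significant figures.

1/t_eff = 1/t_phys + 1/t_biol = 1/73.1 + 1/300 = 0.017013 per hour.
t_eff = 73.1 × 300 / (73.1 + 300) ≈ 58.778 hours.
Remaining = 662 × (1/2)^(189/58.778) = 662 × (1/2)^3.2155 ≈ 71.268 dpm.

71.3 dpm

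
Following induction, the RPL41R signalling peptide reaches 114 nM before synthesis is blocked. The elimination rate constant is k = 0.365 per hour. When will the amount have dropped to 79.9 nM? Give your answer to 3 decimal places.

0.974 hours

t½ = ln 2 / k = 0.69315 / 0.365 ≈ 1.899 hours.
Fraction remaining = 79.9/114 ≈ 0.70088.
n = log₂(114/79.9) = ln(1.4268)/ln 2 ≈ 0.51277 half-lives.
t = n × t½ = 0.51277 × 1.899 ≈ 0.97376 hours.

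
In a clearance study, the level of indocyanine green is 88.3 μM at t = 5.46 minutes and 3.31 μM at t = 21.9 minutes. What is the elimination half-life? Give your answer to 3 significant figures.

Over Δt = 21.9 − 5.46 = 16.44 minutes, the level fell by a factor of 88.3/3.31 ≈ 26.677.
n = log₂(26.677) ≈ 4.7375 half-lives, so t½ = 16.44/4.7375 ≈ 3.4702 minutes.

3.47 minutes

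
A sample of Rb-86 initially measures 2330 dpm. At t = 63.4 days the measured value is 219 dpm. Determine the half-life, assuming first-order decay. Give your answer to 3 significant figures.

18.6 days

A/A₀ = 219/2330 ≈ 0.093991.
n = log₂(10.639) ≈ 3.4113 half-lives elapsed in 63.4 days.
t½ = 63.4/3.4113 ≈ 18.585 days.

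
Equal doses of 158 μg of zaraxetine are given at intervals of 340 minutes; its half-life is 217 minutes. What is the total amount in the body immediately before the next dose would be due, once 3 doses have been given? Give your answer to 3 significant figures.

77.4 μg

The 3 doses were given 1020, 680, 340 minutes ago.
Total = 158·(1/2)^(1020/217) + 158·(1/2)^(680/217) + 158·(1/2)^(340/217)
      = 6.0768 + 18.003 + 53.333 ≈ 77.413 μg.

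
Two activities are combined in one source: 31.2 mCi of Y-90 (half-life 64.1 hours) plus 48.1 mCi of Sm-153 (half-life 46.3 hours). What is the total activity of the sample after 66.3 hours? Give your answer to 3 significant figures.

33.1 mCi

Y-90: 31.2 × (1/2)^(66.3/64.1) = 31.2 × (1/2)^1.0343 ≈ 15.233 mCi.
Sm-153: 48.1 × (1/2)^(66.3/46.3) = 48.1 × (1/2)^1.432 ≈ 17.827 mCi.
Total = 15.233 + 17.827 ≈ 33.06 mCi.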